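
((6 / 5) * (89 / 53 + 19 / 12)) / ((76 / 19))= 415 / 424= 0.98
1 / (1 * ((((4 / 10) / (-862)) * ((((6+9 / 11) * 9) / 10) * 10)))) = -4741 / 135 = -35.12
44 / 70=22 / 35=0.63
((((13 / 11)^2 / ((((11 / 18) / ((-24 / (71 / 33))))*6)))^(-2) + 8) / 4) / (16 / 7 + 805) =75138989863 / 30120779729664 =0.00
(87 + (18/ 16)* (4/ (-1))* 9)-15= 63/ 2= 31.50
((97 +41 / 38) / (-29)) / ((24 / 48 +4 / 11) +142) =-40997 / 1731793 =-0.02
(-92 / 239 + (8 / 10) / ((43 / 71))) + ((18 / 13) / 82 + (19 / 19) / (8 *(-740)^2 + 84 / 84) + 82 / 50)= 1555497482649271 / 599911379261025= 2.59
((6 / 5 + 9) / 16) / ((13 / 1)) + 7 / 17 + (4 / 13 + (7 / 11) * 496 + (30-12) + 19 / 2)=66882617 / 194480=343.90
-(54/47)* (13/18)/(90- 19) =-39/3337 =-0.01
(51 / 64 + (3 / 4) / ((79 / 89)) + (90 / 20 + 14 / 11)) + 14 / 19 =8613597 / 1056704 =8.15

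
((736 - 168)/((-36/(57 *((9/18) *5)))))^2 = 45495025/9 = 5055002.78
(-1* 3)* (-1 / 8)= 3 / 8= 0.38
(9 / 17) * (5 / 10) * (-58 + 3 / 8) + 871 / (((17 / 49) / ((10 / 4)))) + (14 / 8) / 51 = 300533 / 48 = 6261.10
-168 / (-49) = 24 / 7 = 3.43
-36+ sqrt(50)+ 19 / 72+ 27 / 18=-27.17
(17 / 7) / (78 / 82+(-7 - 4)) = -697 / 2884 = -0.24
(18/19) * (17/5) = 306/95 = 3.22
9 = 9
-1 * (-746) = 746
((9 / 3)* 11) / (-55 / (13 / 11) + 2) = -143 / 193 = -0.74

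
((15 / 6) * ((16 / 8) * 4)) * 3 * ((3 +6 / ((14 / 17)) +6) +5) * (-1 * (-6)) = 53640 / 7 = 7662.86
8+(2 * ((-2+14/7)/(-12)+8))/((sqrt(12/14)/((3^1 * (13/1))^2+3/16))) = 26297.12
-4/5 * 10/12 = -2/3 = -0.67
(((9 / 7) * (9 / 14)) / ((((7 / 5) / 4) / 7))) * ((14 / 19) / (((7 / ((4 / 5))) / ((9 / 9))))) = 1296 / 931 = 1.39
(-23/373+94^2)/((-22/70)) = -115353175/4103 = -28114.35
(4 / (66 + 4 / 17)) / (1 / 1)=34 / 563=0.06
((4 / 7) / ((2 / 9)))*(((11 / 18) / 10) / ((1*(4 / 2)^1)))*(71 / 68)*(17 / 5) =781 / 2800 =0.28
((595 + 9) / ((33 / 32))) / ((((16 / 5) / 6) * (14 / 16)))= 96640 / 77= 1255.06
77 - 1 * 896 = -819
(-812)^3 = -535387328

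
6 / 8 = 0.75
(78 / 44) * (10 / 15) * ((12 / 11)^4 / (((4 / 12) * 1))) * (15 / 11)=12130560 / 1771561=6.85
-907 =-907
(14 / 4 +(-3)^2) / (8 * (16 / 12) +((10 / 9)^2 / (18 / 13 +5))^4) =51073127580386025 / 43588114401929408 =1.17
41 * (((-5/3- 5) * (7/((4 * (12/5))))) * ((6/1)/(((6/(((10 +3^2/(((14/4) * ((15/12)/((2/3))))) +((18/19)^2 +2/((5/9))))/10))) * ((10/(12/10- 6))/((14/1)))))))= 57544648/27075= 2125.38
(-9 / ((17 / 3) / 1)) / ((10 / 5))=-27 / 34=-0.79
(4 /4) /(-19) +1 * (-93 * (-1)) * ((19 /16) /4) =33509 /1216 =27.56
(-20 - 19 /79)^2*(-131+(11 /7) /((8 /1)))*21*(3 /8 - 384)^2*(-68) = 8996394874835800575 /798848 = 11261710456602.26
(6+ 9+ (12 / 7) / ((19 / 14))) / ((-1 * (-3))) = 103 / 19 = 5.42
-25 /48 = -0.52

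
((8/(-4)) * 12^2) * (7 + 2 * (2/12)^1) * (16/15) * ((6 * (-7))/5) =473088/25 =18923.52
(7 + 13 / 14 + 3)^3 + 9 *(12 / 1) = 1413.24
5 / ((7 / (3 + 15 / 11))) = 3.12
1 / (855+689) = 1 / 1544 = 0.00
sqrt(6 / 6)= 1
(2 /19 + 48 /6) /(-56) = -11 /76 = -0.14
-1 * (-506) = 506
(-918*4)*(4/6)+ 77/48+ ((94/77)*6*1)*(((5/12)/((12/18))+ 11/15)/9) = -135566897/55440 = -2445.29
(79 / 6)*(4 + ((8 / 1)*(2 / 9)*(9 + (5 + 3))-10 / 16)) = 191101 / 432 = 442.36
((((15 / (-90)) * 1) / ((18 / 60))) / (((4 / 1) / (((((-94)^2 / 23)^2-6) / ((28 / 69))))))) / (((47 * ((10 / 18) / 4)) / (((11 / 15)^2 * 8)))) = -18893356724 / 567525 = -33290.79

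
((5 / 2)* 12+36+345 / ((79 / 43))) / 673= 0.38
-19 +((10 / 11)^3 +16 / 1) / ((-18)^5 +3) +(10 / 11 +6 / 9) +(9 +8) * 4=127198565099 / 2515011015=50.58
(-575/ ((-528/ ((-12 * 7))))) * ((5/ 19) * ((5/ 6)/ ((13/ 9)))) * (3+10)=-180.55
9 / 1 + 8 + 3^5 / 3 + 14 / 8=399 / 4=99.75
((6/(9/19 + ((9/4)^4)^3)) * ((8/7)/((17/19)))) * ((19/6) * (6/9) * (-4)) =-7364795170816/1915773451145631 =-0.00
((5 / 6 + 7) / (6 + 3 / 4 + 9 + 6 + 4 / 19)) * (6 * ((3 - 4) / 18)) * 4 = -7144 / 15021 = -0.48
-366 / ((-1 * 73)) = 366 / 73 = 5.01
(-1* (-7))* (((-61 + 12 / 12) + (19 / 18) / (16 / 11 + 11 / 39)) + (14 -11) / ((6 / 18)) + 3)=-1482901 / 4470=-331.75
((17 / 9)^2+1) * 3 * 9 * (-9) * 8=-8880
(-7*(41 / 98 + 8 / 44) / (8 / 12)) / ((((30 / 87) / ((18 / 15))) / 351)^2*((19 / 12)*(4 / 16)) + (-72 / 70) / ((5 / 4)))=542999623268700 / 70900453452433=7.66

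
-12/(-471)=4/157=0.03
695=695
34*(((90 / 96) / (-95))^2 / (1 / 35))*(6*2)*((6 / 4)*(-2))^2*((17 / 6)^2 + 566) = 331983225 / 46208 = 7184.54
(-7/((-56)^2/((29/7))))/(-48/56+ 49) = -29/150976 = -0.00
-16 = -16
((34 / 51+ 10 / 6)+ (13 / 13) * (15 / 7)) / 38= 47 / 399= 0.12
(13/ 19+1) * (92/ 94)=1472/ 893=1.65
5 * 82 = 410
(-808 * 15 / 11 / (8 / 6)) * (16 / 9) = -1469.09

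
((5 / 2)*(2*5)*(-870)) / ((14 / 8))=-12428.57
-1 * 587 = -587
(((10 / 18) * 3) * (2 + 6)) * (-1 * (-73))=2920 / 3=973.33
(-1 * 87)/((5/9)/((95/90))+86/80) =-66120/1217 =-54.33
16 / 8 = 2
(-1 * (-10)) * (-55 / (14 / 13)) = -3575 / 7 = -510.71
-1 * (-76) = 76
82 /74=41 /37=1.11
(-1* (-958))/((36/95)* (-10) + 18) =67.41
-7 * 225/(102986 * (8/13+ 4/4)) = -75/7922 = -0.01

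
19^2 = 361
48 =48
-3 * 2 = -6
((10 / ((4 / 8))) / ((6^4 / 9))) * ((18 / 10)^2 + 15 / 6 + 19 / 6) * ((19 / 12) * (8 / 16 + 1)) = 3173 / 1080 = 2.94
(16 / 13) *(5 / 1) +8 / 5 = 504 / 65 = 7.75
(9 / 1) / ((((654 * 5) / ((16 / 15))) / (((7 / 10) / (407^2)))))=28 / 2256967625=0.00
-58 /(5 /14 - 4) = 812 /51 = 15.92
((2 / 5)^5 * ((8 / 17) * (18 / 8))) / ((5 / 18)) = 10368 / 265625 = 0.04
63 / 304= 0.21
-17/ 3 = -5.67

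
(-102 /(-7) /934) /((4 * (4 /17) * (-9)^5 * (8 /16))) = -289 /514749816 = -0.00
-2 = -2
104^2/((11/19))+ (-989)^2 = 996803.18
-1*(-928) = 928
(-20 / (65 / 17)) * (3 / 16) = -0.98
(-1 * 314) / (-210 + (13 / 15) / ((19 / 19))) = 1.50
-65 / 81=-0.80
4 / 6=2 / 3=0.67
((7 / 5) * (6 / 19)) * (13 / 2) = 273 / 95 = 2.87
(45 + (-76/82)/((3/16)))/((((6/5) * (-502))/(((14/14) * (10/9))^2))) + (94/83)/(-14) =-0.16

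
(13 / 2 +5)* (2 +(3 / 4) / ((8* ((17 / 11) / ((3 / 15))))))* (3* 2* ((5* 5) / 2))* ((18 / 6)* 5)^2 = 424841625 / 1088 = 390479.43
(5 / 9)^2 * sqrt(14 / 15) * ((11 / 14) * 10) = 275 * sqrt(210) / 1701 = 2.34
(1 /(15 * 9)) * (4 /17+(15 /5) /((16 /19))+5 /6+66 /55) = 23791 /550800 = 0.04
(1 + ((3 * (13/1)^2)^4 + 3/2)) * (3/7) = 396445130421/14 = 28317509315.79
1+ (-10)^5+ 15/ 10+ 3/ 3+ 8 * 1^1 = -199977/ 2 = -99988.50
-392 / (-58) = 196 / 29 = 6.76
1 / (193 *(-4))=-1 / 772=-0.00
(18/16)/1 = 9/8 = 1.12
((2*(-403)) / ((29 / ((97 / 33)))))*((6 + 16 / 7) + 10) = -10007296 / 6699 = -1493.85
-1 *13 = -13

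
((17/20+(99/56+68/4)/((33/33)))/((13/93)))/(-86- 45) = -510849/476840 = -1.07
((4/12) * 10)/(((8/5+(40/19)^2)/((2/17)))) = 9025/138822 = 0.07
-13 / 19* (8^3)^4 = -893353197568 / 19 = -47018589345.68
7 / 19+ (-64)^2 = 77831 / 19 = 4096.37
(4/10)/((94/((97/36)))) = 97/8460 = 0.01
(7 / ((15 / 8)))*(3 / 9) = 56 / 45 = 1.24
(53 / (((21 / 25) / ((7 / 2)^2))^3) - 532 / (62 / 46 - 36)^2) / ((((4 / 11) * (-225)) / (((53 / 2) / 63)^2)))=-796437815055211087 / 2240505119462400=-355.47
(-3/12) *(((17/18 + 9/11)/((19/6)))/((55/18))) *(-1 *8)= 4188/11495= 0.36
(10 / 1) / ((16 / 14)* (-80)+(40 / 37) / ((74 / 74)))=-259 / 2340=-0.11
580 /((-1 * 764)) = -145 /191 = -0.76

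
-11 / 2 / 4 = -1.38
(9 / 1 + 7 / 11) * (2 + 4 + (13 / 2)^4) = 1518821 / 88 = 17259.33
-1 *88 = -88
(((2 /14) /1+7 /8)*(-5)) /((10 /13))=-741 /112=-6.62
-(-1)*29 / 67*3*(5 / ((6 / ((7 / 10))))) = 203 / 268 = 0.76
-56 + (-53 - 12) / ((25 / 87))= -1411 / 5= -282.20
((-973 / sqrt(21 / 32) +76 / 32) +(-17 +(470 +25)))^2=321291803 / 192 - 178059*sqrt(42)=519440.60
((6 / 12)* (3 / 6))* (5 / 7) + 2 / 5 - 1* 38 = -5239 / 140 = -37.42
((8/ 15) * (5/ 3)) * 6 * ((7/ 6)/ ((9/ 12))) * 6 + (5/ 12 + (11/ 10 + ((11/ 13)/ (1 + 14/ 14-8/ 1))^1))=119699/ 2340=51.15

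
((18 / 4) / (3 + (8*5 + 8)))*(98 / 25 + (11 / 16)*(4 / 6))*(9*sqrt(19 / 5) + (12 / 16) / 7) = 7881 / 190400 + 23643*sqrt(95) / 34000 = 6.82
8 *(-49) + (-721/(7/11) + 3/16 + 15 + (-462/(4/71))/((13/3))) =-707665/208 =-3402.24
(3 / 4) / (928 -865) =1 / 84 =0.01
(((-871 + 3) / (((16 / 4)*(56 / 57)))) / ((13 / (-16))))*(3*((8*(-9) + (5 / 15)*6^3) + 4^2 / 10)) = 84816 / 65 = 1304.86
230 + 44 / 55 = 1154 / 5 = 230.80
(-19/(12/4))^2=361/9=40.11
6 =6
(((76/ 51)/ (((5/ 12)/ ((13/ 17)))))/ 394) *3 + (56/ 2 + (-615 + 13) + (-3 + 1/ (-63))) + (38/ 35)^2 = -361432000292/ 627686325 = -575.82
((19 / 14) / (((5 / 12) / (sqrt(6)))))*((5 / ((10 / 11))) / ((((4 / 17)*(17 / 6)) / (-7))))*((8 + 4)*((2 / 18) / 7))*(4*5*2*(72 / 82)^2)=-13001472*sqrt(6) / 11767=-2706.46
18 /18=1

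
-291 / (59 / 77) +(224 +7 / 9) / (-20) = -4152617 / 10620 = -391.02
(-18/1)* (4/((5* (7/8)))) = -16.46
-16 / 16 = -1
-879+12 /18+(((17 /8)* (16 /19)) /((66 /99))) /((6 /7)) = -99773 /114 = -875.20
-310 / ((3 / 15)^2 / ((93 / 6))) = -120125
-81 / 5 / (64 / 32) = -81 / 10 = -8.10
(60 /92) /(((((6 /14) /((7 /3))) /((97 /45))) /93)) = 147343 /207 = 711.80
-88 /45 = -1.96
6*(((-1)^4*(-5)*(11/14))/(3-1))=-165/14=-11.79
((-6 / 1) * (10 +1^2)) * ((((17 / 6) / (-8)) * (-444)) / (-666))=187 / 12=15.58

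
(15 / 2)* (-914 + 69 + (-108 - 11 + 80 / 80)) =-14445 / 2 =-7222.50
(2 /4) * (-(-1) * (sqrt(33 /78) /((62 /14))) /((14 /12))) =3 * sqrt(286) /806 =0.06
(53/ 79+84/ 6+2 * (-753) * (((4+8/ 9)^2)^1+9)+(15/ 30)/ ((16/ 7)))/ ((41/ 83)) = -280624488439/ 2798496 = -100276.89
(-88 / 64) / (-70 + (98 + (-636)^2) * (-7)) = 11 / 22657824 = 0.00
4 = 4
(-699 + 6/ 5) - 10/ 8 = -13981/ 20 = -699.05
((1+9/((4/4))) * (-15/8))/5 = -15/4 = -3.75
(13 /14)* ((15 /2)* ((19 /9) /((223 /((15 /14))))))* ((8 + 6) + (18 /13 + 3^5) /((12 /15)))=22.57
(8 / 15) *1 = 8 / 15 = 0.53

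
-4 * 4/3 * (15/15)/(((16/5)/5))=-25/3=-8.33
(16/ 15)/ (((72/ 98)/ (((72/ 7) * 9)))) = 134.40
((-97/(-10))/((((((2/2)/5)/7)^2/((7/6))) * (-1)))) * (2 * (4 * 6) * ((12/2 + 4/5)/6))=-2262428/3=-754142.67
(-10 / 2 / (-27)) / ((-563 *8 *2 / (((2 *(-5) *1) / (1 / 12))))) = 25 / 10134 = 0.00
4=4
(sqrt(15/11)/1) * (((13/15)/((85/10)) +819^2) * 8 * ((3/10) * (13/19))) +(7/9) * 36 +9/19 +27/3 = 712/19 +8894292212 * sqrt(165)/88825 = 1286266.04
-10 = -10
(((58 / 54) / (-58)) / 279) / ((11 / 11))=-1 / 15066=-0.00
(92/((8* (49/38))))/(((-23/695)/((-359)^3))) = 610972624195/49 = 12468829065.20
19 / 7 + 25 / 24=631 / 168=3.76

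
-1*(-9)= 9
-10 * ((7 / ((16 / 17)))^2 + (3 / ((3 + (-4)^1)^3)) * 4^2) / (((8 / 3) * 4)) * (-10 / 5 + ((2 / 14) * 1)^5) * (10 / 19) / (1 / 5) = 23608930875 / 653993984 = 36.10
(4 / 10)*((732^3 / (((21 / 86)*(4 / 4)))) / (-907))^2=1254498702810.94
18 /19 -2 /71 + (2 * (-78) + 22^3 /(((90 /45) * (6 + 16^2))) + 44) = -16039050 /176719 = -90.76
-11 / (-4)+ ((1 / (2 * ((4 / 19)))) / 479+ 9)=45045 / 3832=11.75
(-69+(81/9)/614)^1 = -42357/614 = -68.99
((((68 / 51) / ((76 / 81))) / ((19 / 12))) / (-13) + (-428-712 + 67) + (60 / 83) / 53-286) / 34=-28057028709 / 701913238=-39.97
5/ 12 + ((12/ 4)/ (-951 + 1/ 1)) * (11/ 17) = 40177/ 96900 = 0.41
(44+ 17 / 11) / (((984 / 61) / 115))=1171505 / 3608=324.70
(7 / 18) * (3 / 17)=7 / 102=0.07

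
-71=-71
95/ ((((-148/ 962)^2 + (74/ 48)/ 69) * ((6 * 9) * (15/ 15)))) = 1477060/ 38631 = 38.24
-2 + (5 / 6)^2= -47 / 36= -1.31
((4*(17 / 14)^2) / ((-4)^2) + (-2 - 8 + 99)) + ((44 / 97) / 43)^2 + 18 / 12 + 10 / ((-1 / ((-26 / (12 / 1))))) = 112.54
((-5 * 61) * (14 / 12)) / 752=-2135 / 4512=-0.47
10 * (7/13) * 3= 210/13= 16.15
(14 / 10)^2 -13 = -276 / 25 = -11.04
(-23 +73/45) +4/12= -947/45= -21.04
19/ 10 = 1.90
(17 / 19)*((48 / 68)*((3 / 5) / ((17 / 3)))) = 108 / 1615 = 0.07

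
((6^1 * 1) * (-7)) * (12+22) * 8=-11424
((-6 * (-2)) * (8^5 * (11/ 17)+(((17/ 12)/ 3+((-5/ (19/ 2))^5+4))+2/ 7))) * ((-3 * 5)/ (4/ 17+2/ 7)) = -1124806424393105/ 153518138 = -7326863.39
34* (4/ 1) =136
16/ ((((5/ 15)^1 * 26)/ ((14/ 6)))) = 56/ 13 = 4.31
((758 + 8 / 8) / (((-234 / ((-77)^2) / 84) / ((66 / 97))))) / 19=-1386034188 / 23959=-57850.25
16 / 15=1.07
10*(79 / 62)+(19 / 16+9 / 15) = 36033 / 2480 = 14.53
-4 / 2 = -2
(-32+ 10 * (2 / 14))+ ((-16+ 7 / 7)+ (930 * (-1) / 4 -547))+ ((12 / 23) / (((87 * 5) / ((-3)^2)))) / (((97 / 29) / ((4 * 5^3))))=-25719881 / 31234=-823.46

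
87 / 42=29 / 14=2.07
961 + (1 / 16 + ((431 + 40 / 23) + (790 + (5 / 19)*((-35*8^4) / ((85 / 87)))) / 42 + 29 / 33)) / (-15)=9080461521 / 9152528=992.13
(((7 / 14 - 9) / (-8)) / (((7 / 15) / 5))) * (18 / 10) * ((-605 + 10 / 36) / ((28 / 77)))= -4361775 / 128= -34076.37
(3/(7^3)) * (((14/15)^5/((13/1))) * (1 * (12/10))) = 3136/5484375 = 0.00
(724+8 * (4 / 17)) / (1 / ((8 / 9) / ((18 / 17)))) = 49360 / 81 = 609.38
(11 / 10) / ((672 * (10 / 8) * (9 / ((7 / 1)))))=11 / 10800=0.00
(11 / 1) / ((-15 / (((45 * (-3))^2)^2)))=-243577125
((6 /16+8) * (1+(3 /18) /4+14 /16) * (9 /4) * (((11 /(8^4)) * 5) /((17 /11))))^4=61195159681515419371700625 /6310668336252090206289657856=0.01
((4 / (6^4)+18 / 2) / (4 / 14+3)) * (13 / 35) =37921 / 37260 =1.02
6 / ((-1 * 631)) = -6 / 631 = -0.01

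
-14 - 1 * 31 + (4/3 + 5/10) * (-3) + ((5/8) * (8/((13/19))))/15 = -3901/78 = -50.01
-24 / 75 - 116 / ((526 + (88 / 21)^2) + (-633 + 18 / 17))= 16440556 / 16564825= 0.99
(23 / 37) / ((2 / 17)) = 391 / 74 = 5.28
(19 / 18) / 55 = 19 / 990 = 0.02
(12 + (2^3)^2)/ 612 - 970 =-148391/ 153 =-969.88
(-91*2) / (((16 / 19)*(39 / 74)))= -4921 / 12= -410.08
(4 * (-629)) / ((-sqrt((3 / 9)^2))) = 7548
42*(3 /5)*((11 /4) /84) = 33 /40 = 0.82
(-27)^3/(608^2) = -19683/369664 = -0.05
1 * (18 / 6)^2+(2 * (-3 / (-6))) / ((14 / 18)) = 72 / 7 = 10.29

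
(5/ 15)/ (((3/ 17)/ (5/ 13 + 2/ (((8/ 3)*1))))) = 1003/ 468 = 2.14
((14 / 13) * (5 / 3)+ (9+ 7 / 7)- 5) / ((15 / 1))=53 / 117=0.45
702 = 702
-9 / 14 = -0.64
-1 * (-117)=117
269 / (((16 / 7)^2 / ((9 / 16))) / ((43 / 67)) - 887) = -5101047 / 16545749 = -0.31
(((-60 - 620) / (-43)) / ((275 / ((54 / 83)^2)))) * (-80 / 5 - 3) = -7534944 / 16292485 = -0.46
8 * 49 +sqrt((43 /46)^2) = 18075 /46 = 392.93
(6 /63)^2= 4 /441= 0.01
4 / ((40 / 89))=89 / 10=8.90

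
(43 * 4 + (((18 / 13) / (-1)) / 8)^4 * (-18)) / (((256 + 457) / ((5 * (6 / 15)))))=628739927 / 1303295552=0.48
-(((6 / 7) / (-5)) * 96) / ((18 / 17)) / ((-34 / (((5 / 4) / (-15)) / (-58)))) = -2 / 3045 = -0.00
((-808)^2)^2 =426231402496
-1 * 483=-483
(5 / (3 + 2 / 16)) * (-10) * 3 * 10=-480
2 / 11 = 0.18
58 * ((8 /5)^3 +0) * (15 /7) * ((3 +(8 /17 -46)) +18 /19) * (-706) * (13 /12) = 16190258.94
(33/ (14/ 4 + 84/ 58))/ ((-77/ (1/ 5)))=-174/ 10045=-0.02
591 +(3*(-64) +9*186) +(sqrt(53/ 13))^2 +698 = 36076/ 13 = 2775.08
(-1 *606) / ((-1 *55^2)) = 0.20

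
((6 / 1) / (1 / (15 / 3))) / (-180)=-0.17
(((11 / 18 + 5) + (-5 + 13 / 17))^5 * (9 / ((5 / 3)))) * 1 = 13225450646101 / 496836361440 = 26.62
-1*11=-11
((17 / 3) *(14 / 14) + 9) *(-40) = -1760 / 3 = -586.67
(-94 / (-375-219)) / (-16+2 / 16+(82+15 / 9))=376 / 161073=0.00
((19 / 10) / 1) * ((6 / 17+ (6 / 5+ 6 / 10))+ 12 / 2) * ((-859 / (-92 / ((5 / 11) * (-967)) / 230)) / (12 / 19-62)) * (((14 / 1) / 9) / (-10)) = -14693420917 / 396440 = -37063.42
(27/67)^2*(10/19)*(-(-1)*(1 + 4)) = 36450/85291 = 0.43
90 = 90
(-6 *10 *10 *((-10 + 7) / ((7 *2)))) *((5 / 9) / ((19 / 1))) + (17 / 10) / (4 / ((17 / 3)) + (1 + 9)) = 135491 / 34580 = 3.92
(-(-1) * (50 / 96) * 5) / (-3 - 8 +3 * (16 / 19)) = -2375 / 7728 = -0.31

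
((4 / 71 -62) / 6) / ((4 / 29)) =-21257 / 284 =-74.85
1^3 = 1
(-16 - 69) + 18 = -67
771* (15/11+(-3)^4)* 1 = 698526/11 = 63502.36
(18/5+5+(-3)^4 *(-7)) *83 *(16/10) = -1853888/25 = -74155.52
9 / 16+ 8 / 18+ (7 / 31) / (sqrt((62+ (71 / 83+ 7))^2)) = 13072837 / 12941136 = 1.01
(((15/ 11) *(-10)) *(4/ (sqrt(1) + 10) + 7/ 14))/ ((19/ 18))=-1350/ 121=-11.16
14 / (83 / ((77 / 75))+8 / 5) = 0.17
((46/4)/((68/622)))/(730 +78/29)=207437/1444864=0.14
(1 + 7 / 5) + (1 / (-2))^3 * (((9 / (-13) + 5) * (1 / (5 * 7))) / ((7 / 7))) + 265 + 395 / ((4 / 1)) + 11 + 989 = 71039 / 52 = 1366.13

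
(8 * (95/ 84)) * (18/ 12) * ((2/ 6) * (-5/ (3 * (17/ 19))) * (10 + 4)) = -18050/ 153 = -117.97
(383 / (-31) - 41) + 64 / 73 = -118758 / 2263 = -52.48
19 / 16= 1.19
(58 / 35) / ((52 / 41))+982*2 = 1788429 / 910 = 1965.31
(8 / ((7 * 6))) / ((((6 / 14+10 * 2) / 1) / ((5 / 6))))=10 / 1287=0.01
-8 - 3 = -11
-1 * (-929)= 929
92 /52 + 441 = 5756 /13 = 442.77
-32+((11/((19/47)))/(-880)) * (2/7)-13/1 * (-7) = 313833/5320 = 58.99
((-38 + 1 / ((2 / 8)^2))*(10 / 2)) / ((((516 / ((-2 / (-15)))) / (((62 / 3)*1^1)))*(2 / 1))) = -341 / 1161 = -0.29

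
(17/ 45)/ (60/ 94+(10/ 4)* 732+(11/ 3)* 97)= 799/ 4624035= 0.00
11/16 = 0.69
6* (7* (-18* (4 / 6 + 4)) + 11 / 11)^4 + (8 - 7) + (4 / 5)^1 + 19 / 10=7123667745697 / 10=712366774569.70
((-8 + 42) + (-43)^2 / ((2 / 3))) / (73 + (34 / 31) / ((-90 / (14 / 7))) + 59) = 21.27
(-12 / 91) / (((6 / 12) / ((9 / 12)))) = -18 / 91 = -0.20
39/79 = 0.49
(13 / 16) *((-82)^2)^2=36734893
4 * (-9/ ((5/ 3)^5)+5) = 53752/ 3125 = 17.20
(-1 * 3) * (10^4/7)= -30000/7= -4285.71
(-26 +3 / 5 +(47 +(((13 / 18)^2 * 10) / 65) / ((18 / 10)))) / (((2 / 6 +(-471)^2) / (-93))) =-4891459 / 539074440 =-0.01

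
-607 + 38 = -569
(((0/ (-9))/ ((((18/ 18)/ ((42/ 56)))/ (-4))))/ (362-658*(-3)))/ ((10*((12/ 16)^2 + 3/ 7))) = 0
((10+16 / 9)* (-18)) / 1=-212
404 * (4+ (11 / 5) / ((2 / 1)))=10302 / 5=2060.40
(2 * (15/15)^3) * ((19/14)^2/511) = 361/50078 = 0.01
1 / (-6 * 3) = -1 / 18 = -0.06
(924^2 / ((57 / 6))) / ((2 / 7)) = 5976432 / 19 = 314549.05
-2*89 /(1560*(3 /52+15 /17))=-1513 /12465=-0.12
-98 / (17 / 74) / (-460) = 1813 / 1955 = 0.93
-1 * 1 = -1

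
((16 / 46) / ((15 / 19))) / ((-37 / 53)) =-8056 / 12765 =-0.63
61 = 61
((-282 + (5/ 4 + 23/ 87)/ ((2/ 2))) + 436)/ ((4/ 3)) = 54119/ 464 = 116.64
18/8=9/4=2.25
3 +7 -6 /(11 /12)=38 /11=3.45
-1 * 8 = -8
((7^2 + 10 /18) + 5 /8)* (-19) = -68647 /72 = -953.43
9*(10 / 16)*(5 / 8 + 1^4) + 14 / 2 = 1033 / 64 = 16.14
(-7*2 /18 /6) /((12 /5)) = -35 /648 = -0.05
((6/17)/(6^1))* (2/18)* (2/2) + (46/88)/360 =239/29920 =0.01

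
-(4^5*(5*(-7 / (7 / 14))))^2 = -5138022400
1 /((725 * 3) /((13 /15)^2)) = 169 /489375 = 0.00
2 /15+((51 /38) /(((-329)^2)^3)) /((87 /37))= 2795033244948321719 /20962749337112342130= 0.13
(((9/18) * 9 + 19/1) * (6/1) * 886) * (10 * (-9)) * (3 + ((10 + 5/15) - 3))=-116181180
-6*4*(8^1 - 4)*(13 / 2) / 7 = -624 / 7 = -89.14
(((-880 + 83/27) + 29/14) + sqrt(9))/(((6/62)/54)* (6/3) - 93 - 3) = 10216391/1124886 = 9.08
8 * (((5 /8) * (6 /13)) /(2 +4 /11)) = 165 /169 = 0.98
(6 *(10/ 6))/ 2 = 5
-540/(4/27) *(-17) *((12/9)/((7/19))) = 1569780/7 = 224254.29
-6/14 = -3/7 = -0.43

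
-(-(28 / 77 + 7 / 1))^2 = -6561 / 121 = -54.22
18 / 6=3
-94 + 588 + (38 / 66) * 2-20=475.15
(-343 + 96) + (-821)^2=673794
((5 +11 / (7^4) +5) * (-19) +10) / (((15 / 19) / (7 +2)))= -24646173 / 12005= -2052.99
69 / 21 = 23 / 7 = 3.29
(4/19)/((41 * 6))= 2/2337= 0.00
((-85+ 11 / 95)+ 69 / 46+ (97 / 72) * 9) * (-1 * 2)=54157 / 380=142.52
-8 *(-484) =3872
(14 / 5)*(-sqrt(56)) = -28*sqrt(14) / 5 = -20.95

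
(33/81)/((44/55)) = 55/108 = 0.51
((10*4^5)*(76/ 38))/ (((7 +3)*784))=128/ 49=2.61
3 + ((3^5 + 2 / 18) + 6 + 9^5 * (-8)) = -4249259 / 9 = -472139.89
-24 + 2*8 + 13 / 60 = -467 / 60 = -7.78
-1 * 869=-869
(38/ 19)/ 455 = 2/ 455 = 0.00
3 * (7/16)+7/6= 119/48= 2.48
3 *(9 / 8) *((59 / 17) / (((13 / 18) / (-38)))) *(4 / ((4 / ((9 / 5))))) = -2451627 / 2210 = -1109.33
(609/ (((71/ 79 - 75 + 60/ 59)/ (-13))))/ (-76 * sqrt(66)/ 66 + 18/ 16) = -44871782592 * sqrt(66)/ 31025867357 - 43838550756/ 31025867357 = -13.16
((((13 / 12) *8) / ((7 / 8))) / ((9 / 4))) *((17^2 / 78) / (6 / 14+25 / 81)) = 22.12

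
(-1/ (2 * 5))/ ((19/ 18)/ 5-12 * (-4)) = -9/ 4339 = -0.00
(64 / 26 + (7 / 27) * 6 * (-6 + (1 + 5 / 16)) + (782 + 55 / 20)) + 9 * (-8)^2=423047 / 312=1355.92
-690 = -690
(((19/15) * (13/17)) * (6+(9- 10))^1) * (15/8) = 1235/136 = 9.08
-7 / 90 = -0.08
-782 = -782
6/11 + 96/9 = 370/33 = 11.21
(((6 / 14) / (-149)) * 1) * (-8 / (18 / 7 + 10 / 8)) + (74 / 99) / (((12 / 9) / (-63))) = -12385599 / 350746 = -35.31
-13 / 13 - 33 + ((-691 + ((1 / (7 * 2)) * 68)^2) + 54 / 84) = -68675 / 98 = -700.77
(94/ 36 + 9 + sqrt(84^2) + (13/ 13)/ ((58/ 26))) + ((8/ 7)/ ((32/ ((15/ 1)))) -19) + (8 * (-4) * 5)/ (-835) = 94933711/ 1220436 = 77.79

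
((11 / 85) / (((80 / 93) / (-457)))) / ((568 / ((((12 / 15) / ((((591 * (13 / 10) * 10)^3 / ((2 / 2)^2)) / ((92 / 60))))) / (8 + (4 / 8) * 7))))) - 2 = -10947873367026335837 / 5473936683513090000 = -2.00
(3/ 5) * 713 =2139/ 5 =427.80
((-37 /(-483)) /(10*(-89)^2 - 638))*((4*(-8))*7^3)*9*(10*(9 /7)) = -559440 /451789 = -1.24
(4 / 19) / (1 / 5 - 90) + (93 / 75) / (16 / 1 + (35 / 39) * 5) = 9914479 / 170406725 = 0.06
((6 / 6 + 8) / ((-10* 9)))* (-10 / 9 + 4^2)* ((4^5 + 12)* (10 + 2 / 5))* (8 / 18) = -14437696 / 2025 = -7129.73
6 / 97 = 0.06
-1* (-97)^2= -9409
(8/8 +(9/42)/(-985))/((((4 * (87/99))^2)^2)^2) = 19390155619688667/452093413604208803840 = 0.00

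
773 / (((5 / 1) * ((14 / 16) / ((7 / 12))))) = 1546 / 15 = 103.07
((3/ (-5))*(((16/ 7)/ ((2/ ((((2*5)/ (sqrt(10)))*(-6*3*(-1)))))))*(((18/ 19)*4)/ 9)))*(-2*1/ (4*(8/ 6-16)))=-1296*sqrt(10)/ 7315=-0.56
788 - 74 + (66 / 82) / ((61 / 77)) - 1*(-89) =2010844 / 2501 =804.02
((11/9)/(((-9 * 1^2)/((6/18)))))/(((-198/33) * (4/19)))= 209/5832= 0.04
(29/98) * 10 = 145/49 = 2.96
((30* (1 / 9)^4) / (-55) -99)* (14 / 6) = -16671515 / 72171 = -231.00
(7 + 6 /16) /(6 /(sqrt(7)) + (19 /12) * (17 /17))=-23541 /5314 + 6372 * sqrt(7) /2657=1.92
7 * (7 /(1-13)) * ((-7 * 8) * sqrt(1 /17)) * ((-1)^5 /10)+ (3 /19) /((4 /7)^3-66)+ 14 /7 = 856783 /428906-343 * sqrt(17) /255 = -3.55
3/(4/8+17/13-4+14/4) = 39/17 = 2.29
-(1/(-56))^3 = 1/175616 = 0.00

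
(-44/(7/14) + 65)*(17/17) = -23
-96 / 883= -0.11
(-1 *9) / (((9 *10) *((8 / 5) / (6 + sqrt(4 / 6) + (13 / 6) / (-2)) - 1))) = 0.14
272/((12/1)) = 22.67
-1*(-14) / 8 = 7 / 4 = 1.75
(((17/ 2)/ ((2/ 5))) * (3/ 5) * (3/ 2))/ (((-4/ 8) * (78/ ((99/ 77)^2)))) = -4131/ 5096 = -0.81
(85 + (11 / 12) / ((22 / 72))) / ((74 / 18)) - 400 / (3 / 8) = -1045.26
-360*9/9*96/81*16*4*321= -8765440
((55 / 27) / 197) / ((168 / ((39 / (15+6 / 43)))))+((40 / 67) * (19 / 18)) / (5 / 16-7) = -130776204775 / 1390136947416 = -0.09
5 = 5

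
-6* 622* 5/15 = -1244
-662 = -662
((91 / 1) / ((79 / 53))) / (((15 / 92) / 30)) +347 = 11580.32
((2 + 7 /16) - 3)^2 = 0.32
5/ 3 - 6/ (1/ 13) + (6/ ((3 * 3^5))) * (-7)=-18563/ 243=-76.39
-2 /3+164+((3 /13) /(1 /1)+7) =6652 /39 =170.56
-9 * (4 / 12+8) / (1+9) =-15 / 2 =-7.50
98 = 98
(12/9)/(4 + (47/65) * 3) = 260/1203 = 0.22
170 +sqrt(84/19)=2*sqrt(399)/19 +170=172.10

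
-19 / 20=-0.95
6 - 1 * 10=-4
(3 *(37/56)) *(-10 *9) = -4995/28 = -178.39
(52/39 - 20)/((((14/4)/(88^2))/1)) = -123904/3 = -41301.33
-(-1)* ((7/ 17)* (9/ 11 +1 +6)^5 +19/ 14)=461070496721/ 38330138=12028.93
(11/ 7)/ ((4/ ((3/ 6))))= 11/ 56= 0.20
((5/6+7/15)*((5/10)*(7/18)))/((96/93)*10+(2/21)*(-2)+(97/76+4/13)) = 4877509/226069890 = 0.02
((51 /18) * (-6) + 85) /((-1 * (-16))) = 17 /4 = 4.25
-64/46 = -1.39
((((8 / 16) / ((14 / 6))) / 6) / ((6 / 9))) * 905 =48.48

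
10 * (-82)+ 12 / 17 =-13928 / 17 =-819.29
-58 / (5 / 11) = -638 / 5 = -127.60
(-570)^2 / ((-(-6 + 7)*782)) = -162450 / 391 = -415.47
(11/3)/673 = 11/2019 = 0.01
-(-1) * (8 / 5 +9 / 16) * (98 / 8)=8477 / 320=26.49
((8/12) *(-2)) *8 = -32/3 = -10.67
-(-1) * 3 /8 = 3 /8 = 0.38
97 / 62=1.56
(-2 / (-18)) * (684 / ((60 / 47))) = 893 / 15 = 59.53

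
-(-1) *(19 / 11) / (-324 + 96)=-1 / 132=-0.01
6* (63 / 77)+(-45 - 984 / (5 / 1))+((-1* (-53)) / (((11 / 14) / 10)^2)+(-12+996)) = 5646001 / 605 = 9332.23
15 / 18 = 5 / 6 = 0.83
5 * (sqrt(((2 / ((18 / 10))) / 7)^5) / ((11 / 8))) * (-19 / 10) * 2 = -15200 * sqrt(70) / 916839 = -0.14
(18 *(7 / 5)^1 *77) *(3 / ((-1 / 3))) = -87318 / 5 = -17463.60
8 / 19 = 0.42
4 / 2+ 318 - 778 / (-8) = 1669 / 4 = 417.25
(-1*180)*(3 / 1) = -540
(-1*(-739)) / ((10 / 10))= 739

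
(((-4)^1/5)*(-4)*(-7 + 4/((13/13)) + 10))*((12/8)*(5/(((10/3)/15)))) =756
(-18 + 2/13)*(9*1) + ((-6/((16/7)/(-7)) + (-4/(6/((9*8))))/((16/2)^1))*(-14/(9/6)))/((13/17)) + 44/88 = -4045/13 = -311.15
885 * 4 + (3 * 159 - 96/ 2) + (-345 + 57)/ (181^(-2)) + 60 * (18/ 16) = -18862263/ 2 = -9431131.50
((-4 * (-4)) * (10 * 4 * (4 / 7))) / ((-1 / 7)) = -2560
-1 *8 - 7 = -15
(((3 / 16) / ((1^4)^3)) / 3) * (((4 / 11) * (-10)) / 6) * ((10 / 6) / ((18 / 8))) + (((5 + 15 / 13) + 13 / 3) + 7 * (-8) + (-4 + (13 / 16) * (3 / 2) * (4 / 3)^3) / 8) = -2116435 / 46332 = -45.68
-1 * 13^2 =-169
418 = 418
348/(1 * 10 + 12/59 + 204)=10266/6319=1.62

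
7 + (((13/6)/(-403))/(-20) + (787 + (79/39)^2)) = 1505255107/1886040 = 798.10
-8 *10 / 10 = -8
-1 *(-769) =769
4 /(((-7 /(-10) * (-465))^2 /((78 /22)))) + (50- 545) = -769198607 /1553937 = -495.00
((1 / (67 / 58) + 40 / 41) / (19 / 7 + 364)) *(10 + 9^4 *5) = 1161847890 / 7051549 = 164.76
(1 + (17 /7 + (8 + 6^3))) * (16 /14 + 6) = 79600 /49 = 1624.49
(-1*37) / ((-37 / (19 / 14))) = 19 / 14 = 1.36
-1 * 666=-666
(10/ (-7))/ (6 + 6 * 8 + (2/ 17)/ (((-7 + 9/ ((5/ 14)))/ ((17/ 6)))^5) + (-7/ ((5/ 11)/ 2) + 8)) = -173302641439200/ 3784930994047753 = -0.05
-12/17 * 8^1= -96/17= -5.65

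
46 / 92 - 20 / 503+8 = 8.46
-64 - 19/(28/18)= -1067/14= -76.21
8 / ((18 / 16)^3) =4096 / 729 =5.62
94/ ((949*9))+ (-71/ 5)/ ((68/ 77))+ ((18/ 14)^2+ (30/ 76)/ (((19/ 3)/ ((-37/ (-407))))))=-8142127595983/ 565045741260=-14.41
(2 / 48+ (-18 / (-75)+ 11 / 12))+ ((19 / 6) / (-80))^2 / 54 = 2981909 / 2488320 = 1.20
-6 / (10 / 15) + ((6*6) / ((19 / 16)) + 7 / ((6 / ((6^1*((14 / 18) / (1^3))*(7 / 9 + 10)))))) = 123112 / 1539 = 79.99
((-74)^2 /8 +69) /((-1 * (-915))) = 1507 /1830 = 0.82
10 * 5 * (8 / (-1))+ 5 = -395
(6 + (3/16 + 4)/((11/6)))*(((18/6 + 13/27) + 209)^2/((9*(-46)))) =-32913169/36432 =-903.41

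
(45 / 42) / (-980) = -3 / 2744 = -0.00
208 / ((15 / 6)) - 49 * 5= -809 / 5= -161.80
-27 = -27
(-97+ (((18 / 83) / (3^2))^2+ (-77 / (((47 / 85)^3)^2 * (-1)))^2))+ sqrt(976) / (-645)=5809770000939284592217160985436 / 800443127137546755502249 - 4 * sqrt(61) / 645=7258192.08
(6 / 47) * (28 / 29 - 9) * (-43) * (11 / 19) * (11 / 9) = 2424598 / 77691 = 31.21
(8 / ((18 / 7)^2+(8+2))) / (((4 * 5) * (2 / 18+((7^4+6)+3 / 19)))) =8379 / 837693505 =0.00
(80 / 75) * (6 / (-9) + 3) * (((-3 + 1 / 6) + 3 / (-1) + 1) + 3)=-616 / 135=-4.56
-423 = -423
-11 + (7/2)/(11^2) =-2655/242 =-10.97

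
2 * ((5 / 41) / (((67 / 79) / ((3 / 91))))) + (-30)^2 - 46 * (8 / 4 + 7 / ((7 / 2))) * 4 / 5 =940925278 / 1249885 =752.81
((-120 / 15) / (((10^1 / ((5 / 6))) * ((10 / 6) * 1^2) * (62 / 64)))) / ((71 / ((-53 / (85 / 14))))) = 47488 / 935425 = 0.05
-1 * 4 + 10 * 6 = 56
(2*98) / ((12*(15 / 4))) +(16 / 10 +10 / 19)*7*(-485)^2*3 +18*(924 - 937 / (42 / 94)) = 10482303.90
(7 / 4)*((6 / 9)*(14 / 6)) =49 / 18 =2.72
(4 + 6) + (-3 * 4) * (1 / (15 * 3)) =146 / 15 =9.73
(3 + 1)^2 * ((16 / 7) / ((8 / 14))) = 64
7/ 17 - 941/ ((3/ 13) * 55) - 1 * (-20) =-53.73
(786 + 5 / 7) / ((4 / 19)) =104633 / 28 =3736.89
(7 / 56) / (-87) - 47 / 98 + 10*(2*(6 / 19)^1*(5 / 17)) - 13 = -128039111 / 11015592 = -11.62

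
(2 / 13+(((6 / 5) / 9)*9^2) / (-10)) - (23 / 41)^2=-677906 / 546325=-1.24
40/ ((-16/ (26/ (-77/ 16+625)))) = -1040/ 9923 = -0.10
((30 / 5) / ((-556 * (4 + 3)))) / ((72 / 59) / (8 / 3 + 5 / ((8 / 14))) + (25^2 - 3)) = -24249 / 9785441540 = -0.00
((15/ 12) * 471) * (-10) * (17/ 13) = -200175/ 26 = -7699.04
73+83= 156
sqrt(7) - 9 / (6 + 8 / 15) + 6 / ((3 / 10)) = sqrt(7) + 1825 / 98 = 21.27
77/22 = 7/2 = 3.50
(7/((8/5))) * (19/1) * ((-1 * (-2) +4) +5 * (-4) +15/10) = -16625/16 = -1039.06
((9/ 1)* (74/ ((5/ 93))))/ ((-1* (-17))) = 61938/ 85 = 728.68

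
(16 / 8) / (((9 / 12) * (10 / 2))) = 8 / 15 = 0.53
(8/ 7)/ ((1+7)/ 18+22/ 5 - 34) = -45/ 1148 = -0.04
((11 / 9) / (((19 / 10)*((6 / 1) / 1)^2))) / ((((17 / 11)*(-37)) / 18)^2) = 13310 / 7517179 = 0.00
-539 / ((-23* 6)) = 539 / 138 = 3.91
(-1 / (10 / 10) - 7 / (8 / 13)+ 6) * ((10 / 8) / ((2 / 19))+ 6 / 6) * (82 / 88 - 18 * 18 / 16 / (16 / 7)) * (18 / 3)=87950979 / 22528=3904.07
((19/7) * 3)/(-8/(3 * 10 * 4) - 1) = -855/112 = -7.63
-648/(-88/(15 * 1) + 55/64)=622080/4807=129.41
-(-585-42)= 627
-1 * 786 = -786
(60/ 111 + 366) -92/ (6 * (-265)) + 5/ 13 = 366.98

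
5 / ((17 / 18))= 90 / 17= 5.29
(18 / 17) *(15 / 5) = 54 / 17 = 3.18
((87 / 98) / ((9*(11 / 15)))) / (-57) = -0.00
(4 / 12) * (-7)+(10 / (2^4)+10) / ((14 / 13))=2531 / 336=7.53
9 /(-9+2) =-9 /7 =-1.29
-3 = -3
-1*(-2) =2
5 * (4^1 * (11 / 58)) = 3.79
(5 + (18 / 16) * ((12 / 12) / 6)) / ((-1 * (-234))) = 83 / 3744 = 0.02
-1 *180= -180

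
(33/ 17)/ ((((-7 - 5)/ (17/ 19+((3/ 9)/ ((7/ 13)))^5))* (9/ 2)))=-420663562/ 11872481607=-0.04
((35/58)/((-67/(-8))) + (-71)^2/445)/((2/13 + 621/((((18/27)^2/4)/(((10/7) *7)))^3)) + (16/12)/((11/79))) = 4228637127/167922635435221490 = 0.00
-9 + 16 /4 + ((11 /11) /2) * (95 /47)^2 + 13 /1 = 44369 /4418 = 10.04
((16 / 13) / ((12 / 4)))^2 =256 / 1521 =0.17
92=92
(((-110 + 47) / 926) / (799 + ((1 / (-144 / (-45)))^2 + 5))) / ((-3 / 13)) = 4992 / 13615441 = 0.00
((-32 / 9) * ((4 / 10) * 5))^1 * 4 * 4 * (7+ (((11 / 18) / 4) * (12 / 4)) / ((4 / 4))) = -22912 / 27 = -848.59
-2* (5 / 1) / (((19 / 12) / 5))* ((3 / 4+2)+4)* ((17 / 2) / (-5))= 6885 / 19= 362.37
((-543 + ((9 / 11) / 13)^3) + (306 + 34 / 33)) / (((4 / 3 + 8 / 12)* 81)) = -1035035266 / 710582301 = -1.46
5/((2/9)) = 45/2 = 22.50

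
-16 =-16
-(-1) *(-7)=-7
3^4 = 81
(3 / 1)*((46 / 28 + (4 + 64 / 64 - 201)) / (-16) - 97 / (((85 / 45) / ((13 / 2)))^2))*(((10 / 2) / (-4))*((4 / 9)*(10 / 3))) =613102325 / 97104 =6313.87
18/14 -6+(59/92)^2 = -4.30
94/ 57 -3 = -77/ 57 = -1.35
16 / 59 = 0.27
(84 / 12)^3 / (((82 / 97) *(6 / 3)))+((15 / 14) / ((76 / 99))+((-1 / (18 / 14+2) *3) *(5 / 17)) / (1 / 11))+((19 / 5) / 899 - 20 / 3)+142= 77434302482953 / 230013429240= 336.65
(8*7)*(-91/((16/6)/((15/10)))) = -5733/2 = -2866.50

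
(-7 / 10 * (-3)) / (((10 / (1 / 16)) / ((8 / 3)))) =7 / 200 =0.04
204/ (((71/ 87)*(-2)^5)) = -4437/ 568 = -7.81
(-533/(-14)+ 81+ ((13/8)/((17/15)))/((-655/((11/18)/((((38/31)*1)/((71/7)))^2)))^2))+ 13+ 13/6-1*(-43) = 1118338345119698699653/6309599683441098240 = 177.24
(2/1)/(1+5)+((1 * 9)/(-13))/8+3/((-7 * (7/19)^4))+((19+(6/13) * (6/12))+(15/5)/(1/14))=200394611/5243784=38.22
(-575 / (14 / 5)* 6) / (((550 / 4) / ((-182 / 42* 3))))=8970 / 77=116.49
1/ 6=0.17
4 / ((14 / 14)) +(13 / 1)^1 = 17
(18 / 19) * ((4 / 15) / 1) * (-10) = -48 / 19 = -2.53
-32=-32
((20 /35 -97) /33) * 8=-1800 /77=-23.38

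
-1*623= -623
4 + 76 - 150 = -70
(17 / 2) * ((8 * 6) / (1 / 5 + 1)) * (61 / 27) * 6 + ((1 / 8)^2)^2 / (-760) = 129125580791 / 28016640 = 4608.89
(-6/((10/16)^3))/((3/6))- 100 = -18644/125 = -149.15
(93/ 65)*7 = 651/ 65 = 10.02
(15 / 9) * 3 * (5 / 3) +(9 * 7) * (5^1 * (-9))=-8480 / 3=-2826.67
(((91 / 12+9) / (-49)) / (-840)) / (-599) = -199 / 295858080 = -0.00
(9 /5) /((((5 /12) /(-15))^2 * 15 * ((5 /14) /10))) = 4354.56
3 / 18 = 1 / 6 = 0.17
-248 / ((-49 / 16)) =3968 / 49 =80.98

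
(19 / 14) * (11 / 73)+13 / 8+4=5.83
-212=-212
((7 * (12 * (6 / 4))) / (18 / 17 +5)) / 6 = 357 / 103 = 3.47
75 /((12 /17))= 425 /4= 106.25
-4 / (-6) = 2 / 3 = 0.67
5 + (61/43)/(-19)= 4024/817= 4.93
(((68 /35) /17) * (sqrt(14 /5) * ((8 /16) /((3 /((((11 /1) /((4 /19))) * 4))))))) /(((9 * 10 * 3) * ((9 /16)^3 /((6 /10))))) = 856064 * sqrt(70) /86113125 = 0.08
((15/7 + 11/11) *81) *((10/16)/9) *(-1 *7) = -495/4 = -123.75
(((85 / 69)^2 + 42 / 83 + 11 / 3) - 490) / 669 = -191381302 / 264364047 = -0.72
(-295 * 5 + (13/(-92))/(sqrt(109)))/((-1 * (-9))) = -1475/9 - 13 * sqrt(109)/90252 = -163.89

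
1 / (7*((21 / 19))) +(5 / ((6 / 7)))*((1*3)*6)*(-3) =-46286 / 147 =-314.87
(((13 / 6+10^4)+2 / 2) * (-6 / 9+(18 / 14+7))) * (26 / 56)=15604940 / 441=35385.35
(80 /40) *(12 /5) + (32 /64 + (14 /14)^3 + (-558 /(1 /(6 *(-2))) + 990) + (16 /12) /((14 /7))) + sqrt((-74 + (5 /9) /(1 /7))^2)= 698677 /90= 7763.08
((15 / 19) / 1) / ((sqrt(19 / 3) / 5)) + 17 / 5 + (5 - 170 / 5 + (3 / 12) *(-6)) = -271 / 10 + 75 *sqrt(57) / 361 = -25.53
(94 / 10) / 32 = 47 / 160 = 0.29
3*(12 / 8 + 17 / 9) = 10.17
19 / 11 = 1.73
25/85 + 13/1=226/17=13.29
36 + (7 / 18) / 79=51199 / 1422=36.00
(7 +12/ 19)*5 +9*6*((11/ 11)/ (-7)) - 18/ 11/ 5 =220301/ 7315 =30.12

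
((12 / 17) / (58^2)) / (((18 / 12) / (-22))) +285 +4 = 4131789 / 14297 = 289.00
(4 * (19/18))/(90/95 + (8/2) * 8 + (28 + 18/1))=361/6750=0.05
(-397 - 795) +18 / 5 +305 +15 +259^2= 66212.60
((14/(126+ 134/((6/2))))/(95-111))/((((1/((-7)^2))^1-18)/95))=97755/3608576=0.03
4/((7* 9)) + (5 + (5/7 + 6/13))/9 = 614/819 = 0.75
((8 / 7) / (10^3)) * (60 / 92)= 3 / 4025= 0.00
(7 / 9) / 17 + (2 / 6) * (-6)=-299 / 153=-1.95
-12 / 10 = -6 / 5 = -1.20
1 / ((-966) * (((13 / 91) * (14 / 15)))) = -5 / 644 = -0.01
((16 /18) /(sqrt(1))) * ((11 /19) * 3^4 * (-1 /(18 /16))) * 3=-111.16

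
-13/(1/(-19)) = 247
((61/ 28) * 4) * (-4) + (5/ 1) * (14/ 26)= -2927/ 91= -32.16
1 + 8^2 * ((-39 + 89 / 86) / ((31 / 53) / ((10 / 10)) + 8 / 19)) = -105167801 / 43559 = -2414.38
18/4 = 9/2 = 4.50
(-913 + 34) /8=-879 /8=-109.88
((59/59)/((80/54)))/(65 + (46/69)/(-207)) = 16767/1614520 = 0.01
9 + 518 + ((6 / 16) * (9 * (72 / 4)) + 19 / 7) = 16533 / 28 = 590.46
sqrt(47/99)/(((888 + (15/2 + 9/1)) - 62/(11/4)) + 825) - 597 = -597 + 2 * sqrt(517)/112659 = -597.00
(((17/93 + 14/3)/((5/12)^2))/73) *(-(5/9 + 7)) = -490688/169725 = -2.89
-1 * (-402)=402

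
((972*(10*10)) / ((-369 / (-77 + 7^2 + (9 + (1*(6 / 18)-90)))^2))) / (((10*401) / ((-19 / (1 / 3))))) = 726927840 / 16441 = 44214.33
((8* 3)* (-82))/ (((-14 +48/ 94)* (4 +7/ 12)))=31.83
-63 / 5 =-12.60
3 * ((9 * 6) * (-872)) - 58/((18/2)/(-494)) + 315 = -137765.44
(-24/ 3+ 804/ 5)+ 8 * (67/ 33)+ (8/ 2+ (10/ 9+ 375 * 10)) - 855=3069.15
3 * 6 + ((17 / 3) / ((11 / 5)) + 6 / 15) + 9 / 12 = 14339 / 660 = 21.73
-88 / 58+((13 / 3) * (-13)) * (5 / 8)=-25561 / 696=-36.73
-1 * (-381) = 381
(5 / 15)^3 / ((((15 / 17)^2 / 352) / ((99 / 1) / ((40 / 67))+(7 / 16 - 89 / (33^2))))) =8368092682 / 3007125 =2782.76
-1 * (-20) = 20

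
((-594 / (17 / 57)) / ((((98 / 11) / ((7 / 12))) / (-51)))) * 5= 931095 / 28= 33253.39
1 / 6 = 0.17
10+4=14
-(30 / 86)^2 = -225 / 1849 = -0.12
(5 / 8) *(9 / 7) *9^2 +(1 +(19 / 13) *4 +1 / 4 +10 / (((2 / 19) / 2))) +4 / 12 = 573341 / 2184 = 262.52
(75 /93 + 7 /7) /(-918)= -28 /14229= -0.00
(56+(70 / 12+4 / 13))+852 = 71303 / 78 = 914.14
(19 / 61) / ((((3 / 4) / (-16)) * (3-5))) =608 / 183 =3.32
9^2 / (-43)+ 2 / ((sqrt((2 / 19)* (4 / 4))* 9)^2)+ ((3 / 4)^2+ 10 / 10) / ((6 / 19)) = 367667 / 111456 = 3.30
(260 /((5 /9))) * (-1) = -468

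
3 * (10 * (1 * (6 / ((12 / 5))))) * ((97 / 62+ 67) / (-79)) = -318825 / 4898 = -65.09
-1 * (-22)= 22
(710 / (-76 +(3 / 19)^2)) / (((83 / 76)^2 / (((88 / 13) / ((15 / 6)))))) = -52111718912 / 2456279839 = -21.22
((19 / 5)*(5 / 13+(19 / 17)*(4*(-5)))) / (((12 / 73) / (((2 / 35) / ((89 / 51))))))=-1346777 / 80990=-16.63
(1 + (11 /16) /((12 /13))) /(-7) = -335 /1344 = -0.25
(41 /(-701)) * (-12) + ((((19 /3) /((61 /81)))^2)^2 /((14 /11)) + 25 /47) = 25108127995061263 /6386504927978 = 3931.43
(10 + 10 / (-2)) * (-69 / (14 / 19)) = -6555 / 14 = -468.21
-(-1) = 1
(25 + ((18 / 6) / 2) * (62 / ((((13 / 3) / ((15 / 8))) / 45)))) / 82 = 190925 / 8528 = 22.39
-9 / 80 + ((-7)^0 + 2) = 2.89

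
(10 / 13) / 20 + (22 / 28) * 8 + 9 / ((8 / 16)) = 4427 / 182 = 24.32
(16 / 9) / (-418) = -8 / 1881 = -0.00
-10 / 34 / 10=-1 / 34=-0.03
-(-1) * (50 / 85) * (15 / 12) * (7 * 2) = 175 / 17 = 10.29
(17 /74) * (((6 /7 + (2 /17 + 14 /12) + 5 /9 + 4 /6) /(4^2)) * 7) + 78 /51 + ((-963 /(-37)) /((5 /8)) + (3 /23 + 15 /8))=1896429079 /41664960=45.52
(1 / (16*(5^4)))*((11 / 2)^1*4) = 11 / 5000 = 0.00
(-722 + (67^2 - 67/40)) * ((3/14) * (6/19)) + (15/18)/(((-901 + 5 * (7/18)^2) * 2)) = 20809217097/81670120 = 254.80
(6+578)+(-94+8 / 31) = 15198 / 31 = 490.26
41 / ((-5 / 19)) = -779 / 5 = -155.80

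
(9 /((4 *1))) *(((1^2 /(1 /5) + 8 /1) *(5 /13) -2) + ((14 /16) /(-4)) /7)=855 /128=6.68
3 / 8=0.38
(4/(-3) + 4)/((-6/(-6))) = 8/3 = 2.67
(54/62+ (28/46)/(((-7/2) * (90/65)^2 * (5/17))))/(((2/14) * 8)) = 568547/1155060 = 0.49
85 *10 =850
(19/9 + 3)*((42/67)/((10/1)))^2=2254/112225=0.02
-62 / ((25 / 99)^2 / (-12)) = 7291944 / 625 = 11667.11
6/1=6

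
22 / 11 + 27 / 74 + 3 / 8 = 811 / 296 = 2.74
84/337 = 0.25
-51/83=-0.61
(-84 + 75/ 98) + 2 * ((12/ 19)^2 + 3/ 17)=-49367433/ 601426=-82.08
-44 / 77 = -4 / 7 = -0.57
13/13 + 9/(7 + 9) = 25/16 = 1.56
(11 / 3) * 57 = 209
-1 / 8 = -0.12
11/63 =0.17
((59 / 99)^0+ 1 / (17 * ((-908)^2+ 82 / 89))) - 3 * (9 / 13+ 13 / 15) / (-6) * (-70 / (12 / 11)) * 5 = -4039269749945 / 16216400538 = -249.09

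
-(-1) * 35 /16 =2.19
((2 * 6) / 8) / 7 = 3 / 14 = 0.21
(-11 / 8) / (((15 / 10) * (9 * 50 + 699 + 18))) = -11 / 14004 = -0.00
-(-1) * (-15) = -15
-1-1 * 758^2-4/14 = -4021957/7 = -574565.29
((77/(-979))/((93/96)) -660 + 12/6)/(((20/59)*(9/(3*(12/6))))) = -53561557/41385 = -1294.23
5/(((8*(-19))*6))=-0.01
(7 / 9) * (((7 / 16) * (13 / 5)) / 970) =637 / 698400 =0.00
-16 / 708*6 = -8 / 59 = -0.14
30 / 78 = 5 / 13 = 0.38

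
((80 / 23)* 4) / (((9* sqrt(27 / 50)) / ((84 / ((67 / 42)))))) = 110.77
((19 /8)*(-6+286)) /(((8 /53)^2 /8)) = 1867985 /8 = 233498.12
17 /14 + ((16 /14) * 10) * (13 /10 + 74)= 12065 /14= 861.79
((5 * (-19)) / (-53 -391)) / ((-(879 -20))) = -95 / 381396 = -0.00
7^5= 16807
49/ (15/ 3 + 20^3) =49/ 8005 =0.01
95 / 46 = 2.07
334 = 334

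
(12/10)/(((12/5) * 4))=0.12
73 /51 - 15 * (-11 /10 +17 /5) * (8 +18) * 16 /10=-365611 /255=-1433.77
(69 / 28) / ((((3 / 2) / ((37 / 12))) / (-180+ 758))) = 245939 / 84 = 2927.85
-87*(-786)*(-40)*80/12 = -18235200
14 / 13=1.08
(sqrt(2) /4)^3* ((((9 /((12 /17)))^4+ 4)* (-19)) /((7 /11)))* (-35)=7070705125* sqrt(2) /8192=1220640.51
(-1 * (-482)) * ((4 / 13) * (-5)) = -9640 / 13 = -741.54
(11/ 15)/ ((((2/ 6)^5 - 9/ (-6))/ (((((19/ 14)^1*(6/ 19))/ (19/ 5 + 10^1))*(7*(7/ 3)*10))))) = 41580/ 16813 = 2.47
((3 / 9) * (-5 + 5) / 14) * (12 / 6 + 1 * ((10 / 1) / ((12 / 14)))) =0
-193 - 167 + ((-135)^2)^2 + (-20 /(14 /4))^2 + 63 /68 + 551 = 1106726630799 /3332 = 332150849.58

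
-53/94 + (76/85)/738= -1658773/2948310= -0.56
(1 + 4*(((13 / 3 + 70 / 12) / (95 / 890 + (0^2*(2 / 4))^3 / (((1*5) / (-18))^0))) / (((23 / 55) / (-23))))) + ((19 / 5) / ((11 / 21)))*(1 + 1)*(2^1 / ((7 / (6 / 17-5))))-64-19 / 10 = -2242461659 / 106590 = -21038.20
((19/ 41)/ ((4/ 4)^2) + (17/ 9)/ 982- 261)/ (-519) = 94406819/ 188063802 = 0.50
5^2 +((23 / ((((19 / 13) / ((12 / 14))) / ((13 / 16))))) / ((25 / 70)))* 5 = 13561 / 76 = 178.43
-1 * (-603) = 603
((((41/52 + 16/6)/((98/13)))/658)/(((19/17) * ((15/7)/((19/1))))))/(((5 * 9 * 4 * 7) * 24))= 0.00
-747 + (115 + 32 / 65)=-631.51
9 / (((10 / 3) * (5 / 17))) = 459 / 50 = 9.18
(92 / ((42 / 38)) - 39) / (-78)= -929 / 1638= -0.57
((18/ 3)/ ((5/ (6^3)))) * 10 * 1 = 2592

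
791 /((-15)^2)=791 /225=3.52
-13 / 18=-0.72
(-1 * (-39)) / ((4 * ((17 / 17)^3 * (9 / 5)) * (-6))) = -65 / 72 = -0.90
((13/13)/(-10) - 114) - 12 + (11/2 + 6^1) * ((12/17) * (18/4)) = -15227/170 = -89.57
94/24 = 47/12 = 3.92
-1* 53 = -53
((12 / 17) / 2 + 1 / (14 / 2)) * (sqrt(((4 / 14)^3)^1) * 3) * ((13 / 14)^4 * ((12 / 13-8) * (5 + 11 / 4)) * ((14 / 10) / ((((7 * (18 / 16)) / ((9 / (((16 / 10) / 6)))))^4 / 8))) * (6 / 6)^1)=-44916702714000 * sqrt(14) / 4802079233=-34997.95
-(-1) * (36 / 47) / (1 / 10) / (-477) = -0.02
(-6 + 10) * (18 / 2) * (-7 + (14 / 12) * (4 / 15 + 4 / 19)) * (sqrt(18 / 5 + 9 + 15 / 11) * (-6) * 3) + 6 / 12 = 15602.52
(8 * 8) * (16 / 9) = 1024 / 9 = 113.78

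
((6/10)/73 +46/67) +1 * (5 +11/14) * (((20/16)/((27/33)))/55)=1171591/1369480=0.86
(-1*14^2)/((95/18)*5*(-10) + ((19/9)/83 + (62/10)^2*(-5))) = 244020/567799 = 0.43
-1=-1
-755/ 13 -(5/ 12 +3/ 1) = -9593/ 156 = -61.49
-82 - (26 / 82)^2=-138011 / 1681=-82.10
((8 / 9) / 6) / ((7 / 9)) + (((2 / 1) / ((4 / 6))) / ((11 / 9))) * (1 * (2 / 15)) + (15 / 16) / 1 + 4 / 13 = 423529 / 240240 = 1.76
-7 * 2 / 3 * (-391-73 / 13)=72184 / 39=1850.87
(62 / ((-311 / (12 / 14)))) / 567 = -124 / 411453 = -0.00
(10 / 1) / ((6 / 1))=5 / 3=1.67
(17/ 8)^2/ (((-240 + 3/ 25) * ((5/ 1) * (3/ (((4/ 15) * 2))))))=-289/ 431784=-0.00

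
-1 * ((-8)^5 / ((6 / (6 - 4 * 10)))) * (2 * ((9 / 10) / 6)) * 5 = -278528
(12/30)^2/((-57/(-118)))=472/1425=0.33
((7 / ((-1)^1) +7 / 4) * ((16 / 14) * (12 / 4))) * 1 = -18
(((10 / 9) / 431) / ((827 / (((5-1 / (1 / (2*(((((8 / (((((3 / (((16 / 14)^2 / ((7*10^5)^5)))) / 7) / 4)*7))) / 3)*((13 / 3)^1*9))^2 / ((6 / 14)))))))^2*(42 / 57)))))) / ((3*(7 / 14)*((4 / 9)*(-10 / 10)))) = -24312900727868270993845531080523869604803621768951415962922030152423262596130371093750000000000000000000000028561 / 282264566636647671868170980011242932050663512200117111206054687500000000000000000000000000000000000000000000000000000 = -8.614e-5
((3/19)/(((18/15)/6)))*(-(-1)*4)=60/19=3.16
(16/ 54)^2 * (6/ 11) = 128/ 2673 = 0.05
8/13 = 0.62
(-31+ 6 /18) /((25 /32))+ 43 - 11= -544 /75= -7.25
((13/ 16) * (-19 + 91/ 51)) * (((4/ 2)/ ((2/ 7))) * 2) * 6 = -39949/ 34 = -1174.97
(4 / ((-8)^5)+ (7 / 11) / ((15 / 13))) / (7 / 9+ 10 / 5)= 2235921 / 11264000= 0.20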